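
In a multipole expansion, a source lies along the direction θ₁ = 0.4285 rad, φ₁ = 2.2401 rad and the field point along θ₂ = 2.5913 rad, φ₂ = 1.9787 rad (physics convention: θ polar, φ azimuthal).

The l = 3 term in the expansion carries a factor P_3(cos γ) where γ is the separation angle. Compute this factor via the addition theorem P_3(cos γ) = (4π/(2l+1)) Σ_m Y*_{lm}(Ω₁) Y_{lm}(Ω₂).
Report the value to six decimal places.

Term-by-term m-sum for l=3 (normalisation 4π/7 = 1.795196):
  [-3]  conj(Y_{3,-3})(Ω₁) = +0.027116+0.012670i ; Y_{3,-3}(Ω₂) = +0.056107+0.020295i ; Δ = +0.001264+0.001261i
  [-2]  conj(Y_{3,-2})(Ω₁) = -0.036930-0.156183i ; Y_{3,-2}(Ω₂) = +0.163245-0.173488i ; Δ = -0.033125-0.019089i
  [-1]  conj(Y_{3,-1})(Ω₁) = -0.261340+0.330341i ; Y_{3,-1}(Ω₂) = -0.176498-0.408427i ; Δ = +0.181046+0.048434i
  [+0]  conj(Y_{3,0})(Ω₁) = +0.385862-0.000000i ; Y_{3,0}(Ω₂) = -0.201248+0.000000i ; Δ = -0.077654+0.000000i
  [+1]  conj(Y_{3,1})(Ω₁) = +0.261340+0.330341i ; Y_{3,1}(Ω₂) = +0.176498-0.408427i ; Δ = +0.181046-0.048434i
  [+2]  conj(Y_{3,2})(Ω₁) = -0.036930+0.156183i ; Y_{3,2}(Ω₂) = +0.163245+0.173488i ; Δ = -0.033125+0.019089i
  [+3]  conj(Y_{3,3})(Ω₁) = -0.027116+0.012670i ; Y_{3,3}(Ω₂) = -0.056107+0.020295i ; Δ = +0.001264-0.001261i
Total Σ_m = +0.220717-0.000000i. Multiply by 1.795196: +0.396231-0.000000i. P_3(cos γ) = 0.396231

0.396231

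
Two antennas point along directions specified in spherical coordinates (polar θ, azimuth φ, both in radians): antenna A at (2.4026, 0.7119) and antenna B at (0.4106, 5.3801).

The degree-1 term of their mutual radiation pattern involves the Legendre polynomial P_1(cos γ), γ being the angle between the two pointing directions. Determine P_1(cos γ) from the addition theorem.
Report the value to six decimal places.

Addition theorem: P_1(cos γ) = (4π/3) Σ_m Y*_{lm}(Ω₁) Y_{lm}(Ω₂), m = −1…1:
  term(m=-1) = (-0.001418, 0.032060)   from Y*(Ω₁)=(0.176186, 0.152020), Y(Ω₂)=(0.085391, 0.108290)
  term(m=+0) = (-0.161791, -0.000000)   from Y*(Ω₁)=(-0.361149, -0.000000), Y(Ω₂)=(0.447991, 0.000000)
  term(m=+1) = (-0.001418, -0.032060)   from Y*(Ω₁)=(-0.176186, 0.152020), Y(Ω₂)=(-0.085391, 0.108290)
Σ over m = (-0.164627, 0.000000); ×(4π/3) → (-0.689587, 0.000000). Real part: -0.689587

-0.689587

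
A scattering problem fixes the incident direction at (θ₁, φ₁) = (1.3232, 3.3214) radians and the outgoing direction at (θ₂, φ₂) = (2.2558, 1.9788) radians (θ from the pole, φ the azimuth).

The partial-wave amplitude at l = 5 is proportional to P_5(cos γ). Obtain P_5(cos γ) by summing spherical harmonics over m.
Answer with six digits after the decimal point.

0.027711

Term-by-term m-sum for l=5 (normalisation 4π/11 = 1.142397):
  m=-5: -0.247420-0.311172i × -0.115303+0.058457i = +0.046719+0.021416i  (running Σ = +0.046719+0.021416i)
  m=-4: +0.239077+0.209361i × +0.020433+0.333355i = -0.064907+0.083975i  (running Σ = -0.018188+0.105391i)
  m=-3: +0.124274+0.074396i × +0.393248+0.142116i = +0.038298+0.046917i  (running Σ = +0.020110+0.152308i)
  m=-2: -0.299582-0.112632i × +0.088483-0.094073i = -0.037103+0.018216i  (running Σ = -0.016994+0.170525i)
  m=-1: -0.071762-0.013044i × +0.121956+0.282135i = -0.005072-0.021838i  (running Σ = -0.022065+0.148687i)
  m=0: +0.315935-0.000000i × +0.216459+0.000000i = +0.068387+0.000000i  (running Σ = +0.046322+0.148687i)
  m=1: +0.071762-0.013044i × -0.121956+0.282135i = -0.005072+0.021838i  (running Σ = +0.041250+0.170525i)
  m=2: -0.299582+0.112632i × +0.088483+0.094073i = -0.037103-0.018216i  (running Σ = +0.004147+0.152308i)
  m=3: -0.124274+0.074396i × -0.393248+0.142116i = +0.038298-0.046917i  (running Σ = +0.042445+0.105391i)
  m=4: +0.239077-0.209361i × +0.020433-0.333355i = -0.064907-0.083975i  (running Σ = -0.022462+0.021416i)
  m=5: +0.247420-0.311172i × +0.115303+0.058457i = +0.046719-0.021416i  (running Σ = +0.024257+0.000000i)
Σ over m = +0.024257+0.000000i; ×(4π/11) → +0.027711+0.000000i. Real part: 0.027711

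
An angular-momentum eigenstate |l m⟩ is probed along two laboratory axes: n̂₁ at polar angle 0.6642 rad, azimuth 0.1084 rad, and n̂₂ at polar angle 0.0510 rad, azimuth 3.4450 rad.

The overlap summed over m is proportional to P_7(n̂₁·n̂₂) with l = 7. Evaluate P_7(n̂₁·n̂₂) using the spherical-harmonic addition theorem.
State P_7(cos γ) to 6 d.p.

Summing Y*_{l m}(θ₁,φ₁)·Y_{l m}(θ₂,φ₂) over m ∈ [−7, 7]; prefactor 4π/(2·7+1) = 0.837758:
  m=-7: (0.012272, 0.011636) × (0.000000, 0.000000) = (-0.000000, 0.000000)  (running Σ = (-0.000000, 0.000000))
  m=-6: (0.064327, 0.048943) × (-0.000000, -0.000000) = (0.000000, -0.000000)  (running Σ = (0.000000, -0.000000))
  m=-5: (0.197530, 0.118943) × (-0.000000, 0.000002) = (-0.000000, 0.000000)  (running Σ = (-0.000000, 0.000000))
  m=-4: (0.383125, 0.177381) × (0.000017, -0.000046) = (0.000015, -0.000015)  (running Σ = (0.000015, -0.000014))
  m=-3: (0.418698, 0.141172) × (-0.000714, 0.000919) = (-0.000429, 0.000284)  (running Σ = (-0.000414, 0.000270))
  m=-2: (0.080929, 0.017825) × (0.015859, -0.011009) = (0.001480, -0.000608)  (running Σ = (0.001065, -0.000339))
  m=-1: (-0.365400, -0.039765) × (-0.195404, 0.061176) = (0.073833, -0.014583)  (running Σ = (0.074899, -0.014922))
  m=0: (-0.206856, -0.000000) × (1.053121, 0.000000) = (-0.217845, -0.000000)  (running Σ = (-0.142946, -0.014922))
  m=1: (0.365400, -0.039765) × (0.195404, 0.061176) = (0.073833, 0.014583)  (running Σ = (-0.069113, -0.000339))
  m=2: (0.080929, -0.017825) × (0.015859, 0.011009) = (0.001480, 0.000608)  (running Σ = (-0.067633, 0.000270))
  m=3: (-0.418698, 0.141172) × (0.000714, 0.000919) = (-0.000429, -0.000284)  (running Σ = (-0.068062, -0.000014))
  m=4: (0.383125, -0.177381) × (0.000017, 0.000046) = (0.000015, 0.000015)  (running Σ = (-0.068047, 0.000000))
  m=5: (-0.197530, 0.118943) × (0.000000, 0.000002) = (-0.000000, -0.000000)  (running Σ = (-0.068047, -0.000000))
  m=6: (0.064327, -0.048943) × (-0.000000, 0.000000) = (0.000000, 0.000000)  (running Σ = (-0.068047, 0.000000))
  m=7: (-0.012272, 0.011636) × (-0.000000, 0.000000) = (-0.000000, -0.000000)  (running Σ = (-0.068047, 0.000000))
Σ over m = (-0.068047, 0.000000); ×(4π/15) → (-0.057007, 0.000000). Real part: -0.057007

-0.057007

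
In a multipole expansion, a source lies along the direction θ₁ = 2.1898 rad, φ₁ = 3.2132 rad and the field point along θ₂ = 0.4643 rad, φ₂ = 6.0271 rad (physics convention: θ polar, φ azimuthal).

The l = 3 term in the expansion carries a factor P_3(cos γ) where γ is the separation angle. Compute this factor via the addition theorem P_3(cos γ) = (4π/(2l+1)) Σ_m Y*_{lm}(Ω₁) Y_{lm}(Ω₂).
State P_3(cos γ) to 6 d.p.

-0.316853

Addition theorem: P_3(cos γ) = (4π/7) Σ_m Y*_{lm}(Ω₁) Y_{lm}(Ω₂), m = −3…3:
  [-3]  conj(Y_{3,-3})(Ω₁) = -0.22023 - 0.04805j ; Y_{3,-3}(Ω₂) = 0.02694 + 0.02603j ; Δ = -0.00468 - 0.00703j
  [-2]  conj(Y_{3,-2})(Ω₁) = -0.38932 - 0.05614j ; Y_{3,-2}(Ω₂) = 0.15972 + 0.08980j ; Δ = -0.05714 - 0.04393j
  [-1]  conj(Y_{3,-1})(Ω₁) = -0.17939 - 0.01287j ; Y_{3,-1}(Ω₂) = 0.41963 + 0.10987j ; Δ = -0.07387 - 0.02511j
  [+0]  conj(Y_{3,0})(Ω₁) = 0.28510 + 0.00000j ; Y_{3,0}(Ω₂) = 0.33280 + 0.00000j ; Δ = 0.09488 + 0.00000j
  [+1]  conj(Y_{3,1})(Ω₁) = 0.17939 - 0.01287j ; Y_{3,1}(Ω₂) = -0.41963 + 0.10987j ; Δ = -0.07387 + 0.02511j
  [+2]  conj(Y_{3,2})(Ω₁) = -0.38932 + 0.05614j ; Y_{3,2}(Ω₂) = 0.15972 - 0.08980j ; Δ = -0.05714 + 0.04393j
  [+3]  conj(Y_{3,3})(Ω₁) = 0.22023 - 0.04805j ; Y_{3,3}(Ω₂) = -0.02694 + 0.02603j ; Δ = -0.00468 + 0.00703j
Total Σ_m = -0.17650 - 0.00000j. Multiply by 1.795196: -0.31685 - 0.00000j. P_3(cos γ) = -0.316853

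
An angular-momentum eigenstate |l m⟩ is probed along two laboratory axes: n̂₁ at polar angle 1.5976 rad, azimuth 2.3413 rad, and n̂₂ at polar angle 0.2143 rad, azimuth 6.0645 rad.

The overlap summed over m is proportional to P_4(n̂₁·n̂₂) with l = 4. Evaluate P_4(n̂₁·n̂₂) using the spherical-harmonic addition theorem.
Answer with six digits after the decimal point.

0.226764

Addition theorem: P_4(cos γ) = (4π/9) Σ_m Y*_{lm}(Ω₁) Y_{lm}(Ω₂), m = −4…4:
  m=-4: Y*=-0.441113+0.026312i  Y=+0.000580+0.000695i  product -0.000274-0.000291i
  m=-3: Y*=-0.024729-0.022613i  Y=+0.009321+0.007175i  product -0.000068-0.000388i
  m=-2: Y*=+0.009906+0.332455i  Y=+0.077891+0.036420i  product -0.011336+0.026256i
  m=-1: Y*=-0.026439+0.027238i  Y=+0.353482+0.078558i  product -0.011485+0.007551i
  m=+0: Y*=+0.315079-0.000000i  Y=+0.662488+0.000000i  product +0.208736+0.000000i
  m=+1: Y*=+0.026439+0.027238i  Y=-0.353482+0.078558i  product -0.011485-0.007551i
  m=+2: Y*=+0.009906-0.332455i  Y=+0.077891-0.036420i  product -0.011336-0.026256i
  m=+3: Y*=+0.024729-0.022613i  Y=-0.009321+0.007175i  product -0.000068+0.000388i
  m=+4: Y*=-0.441113-0.026312i  Y=+0.000580-0.000695i  product -0.000274+0.000291i
Total Σ_m = +0.162408+0.000000i. Multiply by 1.396263: +0.226764+0.000000i. P_4(cos γ) = 0.226764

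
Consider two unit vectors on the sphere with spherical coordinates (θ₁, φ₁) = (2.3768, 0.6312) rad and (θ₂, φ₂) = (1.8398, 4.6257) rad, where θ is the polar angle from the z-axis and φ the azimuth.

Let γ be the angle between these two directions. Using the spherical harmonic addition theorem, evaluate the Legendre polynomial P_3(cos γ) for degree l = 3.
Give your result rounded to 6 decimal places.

0.333149

Addition theorem: P_3(cos γ) = (4π/7) Σ_m Y*_{lm}(Ω₁) Y_{lm}(Ω₂), m = −3…3:
  m=-3: -0.043933+0.131336i × +0.096123-0.361238i = +0.043221+0.028495i  (running Σ = +0.043221+0.028495i)
  m=-2: -0.107300-0.336827i × +0.248644+0.043547i = -0.012012-0.088423i  (running Σ = +0.031209-0.059928i)
  m=-1: +0.289583+0.211672i × +0.017448-0.200768i = +0.047549-0.054446i  (running Σ = +0.078759-0.114374i)
  m=0: +0.106895-0.000000i × +0.262511+0.000000i = +0.028061+0.000000i  (running Σ = +0.106820-0.114374i)
  m=1: -0.289583+0.211672i × -0.017448-0.200768i = +0.047549+0.054446i  (running Σ = +0.154369-0.059928i)
  m=2: -0.107300+0.336827i × +0.248644-0.043547i = -0.012012+0.088423i  (running Σ = +0.142357+0.028495i)
  m=3: +0.043933+0.131336i × -0.096123-0.361238i = +0.043221-0.028495i  (running Σ = +0.185578+0.000000i)
Accumulated sum +0.185578+0.000000i; after 4π/(2l+1) scaling, +0.333149+0.000000i ⇒ P_3 = 0.333149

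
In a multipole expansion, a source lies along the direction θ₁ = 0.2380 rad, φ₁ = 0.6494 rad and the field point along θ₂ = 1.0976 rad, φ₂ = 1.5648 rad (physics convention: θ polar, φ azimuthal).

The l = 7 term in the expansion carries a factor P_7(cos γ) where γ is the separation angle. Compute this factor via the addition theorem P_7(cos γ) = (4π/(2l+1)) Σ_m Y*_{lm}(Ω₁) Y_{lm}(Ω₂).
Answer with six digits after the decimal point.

Summing Y*_{l m}(θ₁,φ₁)·Y_{l m}(θ₂,φ₂) over m ∈ [−7, 7]; prefactor 4π/(2·7+1) = 0.837758:
  m=-7: -0.00000 - 0.00002j × -0.00929 + 0.22118j = 0.00000 - 0.00000j  (running Σ = 0.00000 - 0.00000j)
  m=-6: -0.00023 - 0.00021j × -0.42382 - 0.01525j = 0.00009 + 0.00009j  (running Σ = 0.00010 + 0.00009j)
  m=-5: -0.00300 - 0.00032j × 0.01045 - 0.34839j = -0.00014 + 0.00104j  (running Σ = -0.00004 + 0.00113j)
  m=-4: -0.01749 + 0.01058j × -0.06296 - 0.00151j = 0.00112 - 0.00064j  (running Σ = 0.00107 + 0.00049j)
  m=-3: -0.03644 + 0.09193j × 0.00637 - 0.35411j = 0.03232 + 0.01349j  (running Σ = 0.03340 + 0.01399j)
  m=-2: 0.08777 + 0.31471j × 0.09478 + 0.00114j = 0.00796 + 0.02993j  (running Σ = 0.04136 + 0.04391j)
  m=-1: 0.50807 + 0.38575j × 0.00189 - 0.31438j = 0.12223 - 0.15900j  (running Σ = 0.16359 - 0.11509j)
  m=0: 0.38194 + 0.00000j × 0.13609 + 0.00000j = 0.05198 + 0.00000j  (running Σ = 0.21557 - 0.11509j)
  m=1: -0.50807 + 0.38575j × -0.00189 - 0.31438j = 0.12223 + 0.15900j  (running Σ = 0.33780 + 0.04391j)
  m=2: 0.08777 - 0.31471j × 0.09478 - 0.00114j = 0.00796 - 0.02993j  (running Σ = 0.34576 + 0.01399j)
  m=3: 0.03644 + 0.09193j × -0.00637 - 0.35411j = 0.03232 - 0.01349j  (running Σ = 0.37808 + 0.00049j)
  m=4: -0.01749 - 0.01058j × -0.06296 + 0.00151j = 0.00112 + 0.00064j  (running Σ = 0.37920 + 0.00113j)
  m=5: 0.00300 - 0.00032j × -0.01045 - 0.34839j = -0.00014 - 0.00104j  (running Σ = 0.37905 + 0.00009j)
  m=6: -0.00023 + 0.00021j × -0.42382 + 0.01525j = 0.00009 - 0.00009j  (running Σ = 0.37915 - 0.00000j)
  m=7: 0.00000 - 0.00002j × 0.00929 + 0.22118j = 0.00000 + 0.00000j  (running Σ = 0.37915 + 0.00000j)
Total Σ_m = 0.37915 + 0.00000j. Multiply by 0.837758: 0.31764 + 0.00000j. P_7(cos γ) = 0.317638

0.317638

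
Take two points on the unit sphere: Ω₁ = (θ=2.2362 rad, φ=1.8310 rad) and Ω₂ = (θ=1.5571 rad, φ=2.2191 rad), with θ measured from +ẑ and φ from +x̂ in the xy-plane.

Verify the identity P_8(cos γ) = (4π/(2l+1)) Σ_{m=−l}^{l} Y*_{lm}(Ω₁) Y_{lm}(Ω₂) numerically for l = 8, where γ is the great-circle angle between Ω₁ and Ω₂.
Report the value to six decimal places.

Addition theorem: P_8(cos γ) = (4π/17) Σ_m Y*_{lm}(Ω₁) Y_{lm}(Ω₂), m = −8…8:
  [-8]  conj(Y_{8,-8})(Ω₁) = (-0.036959, 0.065945) ; Y_{8,-8}(Ω₂) = (0.235109, 0.458249) ; Δ = (-0.038909, -0.001432)
  [-7]  conj(Y_{8,-7})(Ω₁) = (-0.229897, -0.058856) ; Y_{8,-7}(Ω₂) = (-0.027791, -0.004893) ; Δ = (0.006101, 0.002760)
  [-6]  conj(Y_{8,-6})(Ω₁) = (-0.004029, -0.420814) ; Y_{8,-6}(Ω₂) = (-0.274942, 0.255228) ; Δ = (0.108511, 0.114671)
  [-5]  conj(Y_{8,-5})(Ω₁) = (0.396112, -0.109533) ; Y_{8,-5}(Ω₂) = (-0.003328, -0.033197) ; Δ = (-0.004955, -0.012785)
  [-4]  conj(Y_{8,-4})(Ω₁) = (0.034914, 0.059590) ; Y_{8,-4}(Ω₂) = (-0.287173, -0.175427) ; Δ = (0.000428, -0.023238)
  [-3]  conj(Y_{8,-3})(Ω₁) = (0.229846, -0.232057) ; Y_{8,-3}(Ω₂) = (0.033343, -0.013090) ; Δ = (0.004626, -0.010746)
  [-2]  conj(Y_{8,-2})(Ω₁) = (0.221384, 0.126876) ; Y_{8,-2}(Ω₂) = (0.086779, -0.308521) ; Δ = (0.058355, -0.057292)
  [-1]  conj(Y_{8,-1})(Ω₁) = (0.056964, -0.213958) ; Y_{8,-1}(Ω₂) = (0.022270, 0.029398) ; Δ = (0.007558, -0.003090)
  [+0]  conj(Y_{8,0})(Ω₁) = (0.292551, -0.000000) ; Y_{8,0}(Ω₂) = (0.315892, 0.000000) ; Δ = (0.092414, 0.000000)
  [+1]  conj(Y_{8,1})(Ω₁) = (-0.056964, -0.213958) ; Y_{8,1}(Ω₂) = (-0.022270, 0.029398) ; Δ = (0.007558, 0.003090)
  [+2]  conj(Y_{8,2})(Ω₁) = (0.221384, -0.126876) ; Y_{8,2}(Ω₂) = (0.086779, 0.308521) ; Δ = (0.058355, 0.057292)
  [+3]  conj(Y_{8,3})(Ω₁) = (-0.229846, -0.232057) ; Y_{8,3}(Ω₂) = (-0.033343, -0.013090) ; Δ = (0.004626, 0.010746)
  [+4]  conj(Y_{8,4})(Ω₁) = (0.034914, -0.059590) ; Y_{8,4}(Ω₂) = (-0.287173, 0.175427) ; Δ = (0.000428, 0.023238)
  [+5]  conj(Y_{8,5})(Ω₁) = (-0.396112, -0.109533) ; Y_{8,5}(Ω₂) = (0.003328, -0.033197) ; Δ = (-0.004955, 0.012785)
  [+6]  conj(Y_{8,6})(Ω₁) = (-0.004029, 0.420814) ; Y_{8,6}(Ω₂) = (-0.274942, -0.255228) ; Δ = (0.108511, -0.114671)
  [+7]  conj(Y_{8,7})(Ω₁) = (0.229897, -0.058856) ; Y_{8,7}(Ω₂) = (0.027791, -0.004893) ; Δ = (0.006101, -0.002760)
  [+8]  conj(Y_{8,8})(Ω₁) = (-0.036959, -0.065945) ; Y_{8,8}(Ω₂) = (0.235109, -0.458249) ; Δ = (-0.038909, 0.001432)
Σ over m = (0.375847, 0.000000); ×(4π/17) → (0.277825, 0.000000). Real part: 0.277825

0.277825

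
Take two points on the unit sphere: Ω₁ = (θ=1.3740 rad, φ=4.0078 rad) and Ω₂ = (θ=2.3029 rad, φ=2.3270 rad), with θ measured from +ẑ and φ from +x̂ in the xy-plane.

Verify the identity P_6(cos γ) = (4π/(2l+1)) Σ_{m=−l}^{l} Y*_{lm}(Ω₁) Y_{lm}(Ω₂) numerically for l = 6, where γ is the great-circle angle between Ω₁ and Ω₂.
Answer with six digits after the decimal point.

-0.058545

Expand P_6 via completeness: Σ_{m} conj(Y_{6,m}) at Ω₁ times Y_{6,m} at Ω₂ —
  [-6]  conj(Y_{6,-6})(Ω₁) = +0.200307-0.380234i ; Y_{6,-6}(Ω₂) = +0.014252-0.080530i ; Δ = -0.027765-0.021550i
  [-5]  conj(Y_{6,-5})(Ω₁) = +0.110471+0.275501i ; Y_{6,-5}(Ω₂) = -0.151931-0.204304i ; Δ = +0.039502-0.064427i
  [-4]  conj(Y_{6,-4})(Ω₁) = +0.181329+0.060743i ; Y_{6,-4}(Ω₂) = -0.424527-0.049802i ; Δ = -0.073954-0.034818i
  [-3]  conj(Y_{6,-3})(Ω₁) = -0.265307+0.160106i ; Y_{6,-3}(Ω₂) = -0.262861+0.220424i ; Δ = +0.034448-0.100566i
  [-2]  conj(Y_{6,-2})(Ω₁) = -0.018150+0.111319i ; Y_{6,-2}(Ω₂) = +0.004779-0.081754i ; Δ = +0.009014+0.002016i
  [-1]  conj(Y_{6,-1})(Ω₁) = -0.199624-0.234807i ; Y_{6,-1}(Ω₂) = -0.255248-0.270605i ; Δ = -0.012586+0.113953i
  [+0]  conj(Y_{6,0})(Ω₁) = -0.091108-0.000000i ; Y_{6,0}(Ω₂) = -0.023252+0.000000i ; Δ = +0.002118+0.000000i
  [+1]  conj(Y_{6,1})(Ω₁) = +0.199624-0.234807i ; Y_{6,1}(Ω₂) = +0.255248-0.270605i ; Δ = -0.012586-0.113953i
  [+2]  conj(Y_{6,2})(Ω₁) = -0.018150-0.111319i ; Y_{6,2}(Ω₂) = +0.004779+0.081754i ; Δ = +0.009014-0.002016i
  [+3]  conj(Y_{6,3})(Ω₁) = +0.265307+0.160106i ; Y_{6,3}(Ω₂) = +0.262861+0.220424i ; Δ = +0.034448+0.100566i
  [+4]  conj(Y_{6,4})(Ω₁) = +0.181329-0.060743i ; Y_{6,4}(Ω₂) = -0.424527+0.049802i ; Δ = -0.073954+0.034818i
  [+5]  conj(Y_{6,5})(Ω₁) = -0.110471+0.275501i ; Y_{6,5}(Ω₂) = +0.151931-0.204304i ; Δ = +0.039502+0.064427i
  [+6]  conj(Y_{6,6})(Ω₁) = +0.200307+0.380234i ; Y_{6,6}(Ω₂) = +0.014252+0.080530i ; Δ = -0.027765+0.021550i
Accumulated sum -0.060565-0.000000i; after 4π/(2l+1) scaling, -0.058545-0.000000i ⇒ P_6 = -0.058545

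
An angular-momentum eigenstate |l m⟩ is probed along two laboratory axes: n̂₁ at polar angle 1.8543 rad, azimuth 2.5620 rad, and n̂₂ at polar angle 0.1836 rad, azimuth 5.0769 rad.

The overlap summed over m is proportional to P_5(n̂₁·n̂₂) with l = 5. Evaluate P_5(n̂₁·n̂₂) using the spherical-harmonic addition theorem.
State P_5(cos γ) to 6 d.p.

-0.246703

Addition theorem: P_5(cos γ) = (4π/11) Σ_m Y*_{lm}(Ω₁) Y_{lm}(Ω₂), m = −5…5:
  m=-5: Y*=(0.367420, 0.091329)  Y=(0.000091, -0.000023)  product (0.000036, -0.000000)
  m=-4: Y*=(0.237148, 0.255802)  Y=(0.000180, -0.001593)  product (0.000450, -0.000332)
  m=-3: Y*=(-0.015141, -0.089285)  Y=(-0.014399, -0.007446)  product (-0.000447, 0.001398)
  m=-2: Y*=(0.133789, -0.306470)  Y=(-0.078705, 0.070296)  product (0.011014, 0.033526)
  m=-1: Y*=(-0.008529, 0.005583)  Y=(0.147795, 0.387343)  product (-0.003423, -0.002478)
  m=+0: Y*=(-0.324145, -0.000000)  Y=(0.713297, 0.000000)  product (-0.231212, -0.000000)
  m=+1: Y*=(0.008529, 0.005583)  Y=(-0.147795, 0.387343)  product (-0.003423, 0.002478)
  m=+2: Y*=(0.133789, 0.306470)  Y=(-0.078705, -0.070296)  product (0.011014, -0.033526)
  m=+3: Y*=(0.015141, -0.089285)  Y=(0.014399, -0.007446)  product (-0.000447, -0.001398)
  m=+4: Y*=(0.237148, -0.255802)  Y=(0.000180, 0.001593)  product (0.000450, 0.000332)
  m=+5: Y*=(-0.367420, 0.091329)  Y=(-0.000091, -0.000023)  product (0.000036, 0.000000)
Σ over m = (-0.215952, 0.000000); ×(4π/11) → (-0.246703, 0.000000). Real part: -0.246703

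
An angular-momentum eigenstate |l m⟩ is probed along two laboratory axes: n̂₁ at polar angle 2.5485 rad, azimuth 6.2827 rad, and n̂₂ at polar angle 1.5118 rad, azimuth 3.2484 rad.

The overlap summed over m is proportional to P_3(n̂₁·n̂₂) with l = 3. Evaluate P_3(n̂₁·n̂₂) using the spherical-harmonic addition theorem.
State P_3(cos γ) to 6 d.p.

0.355573

Expand P_3 via completeness: Σ_{m} conj(Y_{3,m}) at Ω₁ times Y_{3,m} at Ω₂ —
  term(m=-3) = -0.02868 + 0.00957j   from Y*(Ω₁)=0.07285 - 0.00011j, Y(Ω₂)=-0.39393 + 0.13073j
  term(m=-2) = -0.01553 + 0.00339j   from Y*(Ω₁)=-0.26474 + 0.00026j, Y(Ω₂)=0.05868 - 0.01273j
  term(m=-1) = 0.13880 - 0.01495j   from Y*(Ω₁)=0.44039 - 0.00021j, Y(Ω₂)=0.31520 - 0.03379j
  term(m=+0) = 0.00889 + 0.00000j   from Y*(Ω₁)=-0.13554 + 0.00000j, Y(Ω₂)=-0.06563 + 0.00000j
  term(m=+1) = 0.13880 + 0.01495j   from Y*(Ω₁)=-0.44039 - 0.00021j, Y(Ω₂)=-0.31520 - 0.03379j
  term(m=+2) = -0.01553 - 0.00339j   from Y*(Ω₁)=-0.26474 - 0.00026j, Y(Ω₂)=0.05868 + 0.01273j
  term(m=+3) = -0.02868 - 0.00957j   from Y*(Ω₁)=-0.07285 - 0.00011j, Y(Ω₂)=0.39393 + 0.13073j
Accumulated sum 0.19807 + 0.00000j; after 4π/(2l+1) scaling, 0.35557 + 0.00000j ⇒ P_3 = 0.355573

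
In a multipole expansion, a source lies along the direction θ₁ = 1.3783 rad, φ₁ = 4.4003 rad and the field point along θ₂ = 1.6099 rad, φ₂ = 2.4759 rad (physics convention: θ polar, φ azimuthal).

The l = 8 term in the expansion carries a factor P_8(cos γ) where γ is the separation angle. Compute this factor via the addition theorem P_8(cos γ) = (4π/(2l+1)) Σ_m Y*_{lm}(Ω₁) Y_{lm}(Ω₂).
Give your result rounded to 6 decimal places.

Summing Y*_{l m}(θ₁,φ₁)·Y_{l m}(θ₂,φ₂) over m ∈ [−8, 8]; prefactor 4π/(2·8+1) = 0.739198:
  m=-8: Y*=-0.354843-0.266898i  Y=+0.294794-0.418966i  product -0.216427+0.069987i
  m=-7: Y*=+0.282977-0.199394i  Y=-0.004210-0.080059i  product -0.017155-0.021815i
  m=-6: Y*=-0.045112-0.144943i  Y=+0.240916+0.275665i  product +0.029087-0.047355i
  m=-5: Y*=+0.347334+0.003596i  Y=+0.092636+0.017515i  product +0.032113+0.006417i
  m=-4: Y*=+0.013480-0.040347i  Y=-0.287481+0.149235i  product +0.002146+0.013611i
  m=-3: Y*=+0.267321+0.196768i  Y=-0.041703+0.091830i  product -0.029217+0.016342i
  m=-2: Y*=-0.005860+0.004221i  Y=-0.072543-0.297195i  product +0.001679+0.001435i
  m=-1: Y*=+0.098757+0.306098i  Y=-0.081523-0.064017i  product +0.011545-0.031276i
  m=+0: Y*=-0.021897-0.000000i  Y=+0.300685+0.000000i  product -0.006584-0.000000i
  m=+1: Y*=-0.098757+0.306098i  Y=+0.081523-0.064017i  product +0.011545+0.031276i
  m=+2: Y*=-0.005860-0.004221i  Y=-0.072543+0.297195i  product +0.001679-0.001435i
  m=+3: Y*=-0.267321+0.196768i  Y=+0.041703+0.091830i  product -0.029217-0.016342i
  m=+4: Y*=+0.013480+0.040347i  Y=-0.287481-0.149235i  product +0.002146-0.013611i
  m=+5: Y*=-0.347334+0.003596i  Y=-0.092636+0.017515i  product +0.032113-0.006417i
  m=+6: Y*=-0.045112+0.144943i  Y=+0.240916-0.275665i  product +0.029087+0.047355i
  m=+7: Y*=-0.282977-0.199394i  Y=+0.004210-0.080059i  product -0.017155+0.021815i
  m=+8: Y*=-0.354843+0.266898i  Y=+0.294794+0.418966i  product -0.216427-0.069987i
Accumulated sum -0.379042+0.000000i; after 4π/(2l+1) scaling, -0.280187+0.000000i ⇒ P_8 = -0.280187

-0.280187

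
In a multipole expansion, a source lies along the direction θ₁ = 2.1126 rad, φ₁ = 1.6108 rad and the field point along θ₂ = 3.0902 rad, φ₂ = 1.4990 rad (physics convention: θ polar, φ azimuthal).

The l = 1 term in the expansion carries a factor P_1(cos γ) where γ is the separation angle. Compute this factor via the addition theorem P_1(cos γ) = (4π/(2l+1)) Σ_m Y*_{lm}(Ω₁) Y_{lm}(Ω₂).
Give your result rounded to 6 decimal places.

Addition theorem: P_1(cos γ) = (4π/3) Σ_m Y*_{lm}(Ω₁) Y_{lm}(Ω₂), m = −1…1:
  m=-1: (-0.011838, 0.295776) × (0.001273, -0.017702) = (0.005221, 0.000586)  (running Σ = (0.005221, 0.000586))
  m=0: (-0.251964, -0.000000) × (-0.487957, 0.000000) = (0.122948, 0.000000)  (running Σ = (0.128168, 0.000586))
  m=1: (0.011838, 0.295776) × (-0.001273, -0.017702) = (0.005221, -0.000586)  (running Σ = (0.133389, 0.000000))
Σ over m = (0.133389, 0.000000); ×(4π/3) → (0.558739, 0.000000). Real part: 0.558739

0.558739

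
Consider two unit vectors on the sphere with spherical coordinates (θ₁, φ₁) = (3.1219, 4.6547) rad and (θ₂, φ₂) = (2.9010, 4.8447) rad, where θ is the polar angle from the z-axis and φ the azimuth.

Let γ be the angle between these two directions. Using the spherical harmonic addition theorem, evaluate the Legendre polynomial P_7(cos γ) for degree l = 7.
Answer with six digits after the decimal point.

Summing Y*_{l m}(θ₁,φ₁)·Y_{l m}(θ₂,φ₂) over m ∈ [−7, 7]; prefactor 4π/(2·7+1) = 0.837758:
  m=-7: +0.000000+0.000000i × -0.000017-0.000013i = +0.000000-0.000000i  (running Σ = +0.000000-0.000000i)
  m=-6: +0.000000-0.000000i × +0.000233-0.000237i = +0.000000-0.000000i  (running Σ = +0.000000-0.000000i)
  m=-5: -0.000000-0.000000i × +0.001950+0.002504i = +0.000000-0.000000i  (running Σ = +0.000000-0.000000i)
  m=-4: -0.000001+0.000000i × -0.018368+0.010744i = +0.000000-0.000000i  (running Σ = +0.000000-0.000000i)
  m=-3: +0.000012+0.000066i × -0.039329-0.093822i = +0.000006-0.000004i  (running Σ = +0.000006-0.000004i)
  m=-2: +0.002888-0.000335i × +0.320327-0.086801i = +0.000896-0.000358i  (running Σ = +0.000902-0.000362i)
  m=-1: -0.004629-0.080153i × +0.084225+0.632847i = +0.050335-0.009680i  (running Σ = +0.051237-0.010042i)
  m=0: -1.086625-0.000000i × -0.369558+0.000000i = +0.401571+0.000000i  (running Σ = +0.452807-0.010042i)
  m=1: +0.004629-0.080153i × -0.084225+0.632847i = +0.050335+0.009680i  (running Σ = +0.503142-0.000362i)
  m=2: +0.002888+0.000335i × +0.320327+0.086801i = +0.000896+0.000358i  (running Σ = +0.504038-0.000004i)
  m=3: -0.000012+0.000066i × +0.039329-0.093822i = +0.000006+0.000004i  (running Σ = +0.504044-0.000000i)
  m=4: -0.000001-0.000000i × -0.018368-0.010744i = +0.000000+0.000000i  (running Σ = +0.504044-0.000000i)
  m=5: +0.000000-0.000000i × -0.001950+0.002504i = +0.000000+0.000000i  (running Σ = +0.504044-0.000000i)
  m=6: +0.000000+0.000000i × +0.000233+0.000237i = +0.000000+0.000000i  (running Σ = +0.504044-0.000000i)
  m=7: -0.000000+0.000000i × +0.000017-0.000013i = +0.000000+0.000000i  (running Σ = +0.504044+0.000000i)
Σ over m = +0.504044+0.000000i; ×(4π/15) → +0.422267+0.000000i. Real part: 0.422267

0.422267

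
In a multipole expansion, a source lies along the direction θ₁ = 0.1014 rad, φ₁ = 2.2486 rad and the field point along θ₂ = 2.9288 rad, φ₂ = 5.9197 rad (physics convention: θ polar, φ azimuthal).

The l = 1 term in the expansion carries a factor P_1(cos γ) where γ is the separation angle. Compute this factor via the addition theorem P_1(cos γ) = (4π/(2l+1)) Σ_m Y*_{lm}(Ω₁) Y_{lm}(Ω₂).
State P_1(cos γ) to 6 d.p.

Addition theorem: P_1(cos γ) = (4π/3) Σ_m Y*_{lm}(Ω₁) Y_{lm}(Ω₂), m = −1…1:
  m=-1: Y*=-0.02193 + 0.02724j  Y=0.06820 + 0.02594j  product -0.00220 + 0.00129j
  m=+0: Y*=0.48609 + 0.00000j  Y=-0.47758 + 0.00000j  product -0.23215 + 0.00000j
  m=+1: Y*=0.02193 + 0.02724j  Y=-0.06820 + 0.02594j  product -0.00220 - 0.00129j
Total Σ_m = -0.23655 + 0.00000j. Multiply by 4.188790: -0.99087 + 0.00000j. P_1(cos γ) = -0.990875

-0.990875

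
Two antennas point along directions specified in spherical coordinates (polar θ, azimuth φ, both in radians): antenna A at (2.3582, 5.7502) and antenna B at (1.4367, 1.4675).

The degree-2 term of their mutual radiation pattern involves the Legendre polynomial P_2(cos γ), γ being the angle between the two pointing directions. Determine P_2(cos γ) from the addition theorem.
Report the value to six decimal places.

-0.276428

Summing Y*_{l m}(θ₁,φ₁)·Y_{l m}(θ₂,φ₂) over m ∈ [−2, 2]; prefactor 4π/(2·2+1) = 2.513274:
  term(m=-2) = -0.04765 + 0.05528j   from Y*(Ω₁)=0.09304 - 0.16837j, Y(Ω₂)=-0.37130 - 0.07782j
  term(m=-1) = 0.01647 + 0.03594j   from Y*(Ω₁)=-0.33269 + 0.19627j, Y(Ω₂)=0.01055 - 0.10181j
  term(m=+0) = -0.04764 + 0.00000j   from Y*(Ω₁)=0.15959 + 0.00000j, Y(Ω₂)=-0.29848 + 0.00000j
  term(m=+1) = 0.01647 - 0.03594j   from Y*(Ω₁)=0.33269 + 0.19627j, Y(Ω₂)=-0.01055 - 0.10181j
  term(m=+2) = -0.04765 - 0.05528j   from Y*(Ω₁)=0.09304 + 0.16837j, Y(Ω₂)=-0.37130 + 0.07782j
Total Σ_m = -0.10999 - 0.00000j. Multiply by 2.513274: -0.27643 - 0.00000j. P_2(cos γ) = -0.276428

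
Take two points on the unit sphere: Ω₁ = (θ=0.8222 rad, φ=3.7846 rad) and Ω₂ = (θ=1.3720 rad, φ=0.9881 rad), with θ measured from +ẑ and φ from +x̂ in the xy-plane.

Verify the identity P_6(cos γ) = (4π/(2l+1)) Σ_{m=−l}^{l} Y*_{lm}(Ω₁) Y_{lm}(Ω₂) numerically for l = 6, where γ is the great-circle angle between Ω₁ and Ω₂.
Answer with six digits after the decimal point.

Expand P_6 via completeness: Σ_{m} conj(Y_{6,m}) at Ω₁ times Y_{6,m} at Ω₂ —
  m=-6: (-0.056343, -0.049064) × (0.402065, 0.148858) = (-0.015350, -0.028114)  (running Σ = (-0.015350, -0.028114))
  m=-5: (0.239777, 0.017642) × (0.067661, 0.291451) = (0.011082, 0.071077)  (running Σ = (-0.004268, 0.042963))
  m=-4: (-0.354544, 0.227033) × (0.129607, -0.136367) = (-0.014992, 0.077773)  (running Σ = (-0.019260, 0.120736))
  m=-3: (0.128099, -0.342165) × (0.306694, 0.054952) = (0.058090, -0.097901)  (running Σ = (0.038830, 0.022836))
  m=-2: (-0.012619, -0.043106) × (-0.042977, -0.100139) = (-0.003774, 0.003116)  (running Σ = (0.035056, 0.025952))
  m=-1: (0.298509, 0.223651) × (0.170296, -0.258405) = (0.108627, -0.039049)  (running Σ = (0.143683, -0.013097))
  m=0: (-0.063102, -0.000000) × (-0.087105, 0.000000) = (0.005497, 0.000000)  (running Σ = (0.149180, -0.013097))
  m=1: (-0.298509, 0.223651) × (-0.170296, -0.258405) = (0.108627, 0.039049)  (running Σ = (0.257807, 0.025952))
  m=2: (-0.012619, 0.043106) × (-0.042977, 0.100139) = (-0.003774, -0.003116)  (running Σ = (0.254033, 0.022836))
  m=3: (-0.128099, -0.342165) × (-0.306694, 0.054952) = (0.058090, 0.097901)  (running Σ = (0.312123, 0.120736))
  m=4: (-0.354544, -0.227033) × (0.129607, 0.136367) = (-0.014992, -0.077773)  (running Σ = (0.297131, 0.042963))
  m=5: (-0.239777, 0.017642) × (-0.067661, 0.291451) = (0.011082, -0.071077)  (running Σ = (0.308213, -0.028114))
  m=6: (-0.056343, 0.049064) × (0.402065, -0.148858) = (-0.015350, 0.028114)  (running Σ = (0.292863, 0.000000))
Σ over m = (0.292863, 0.000000); ×(4π/13) → (0.283094, 0.000000). Real part: 0.283094

0.283094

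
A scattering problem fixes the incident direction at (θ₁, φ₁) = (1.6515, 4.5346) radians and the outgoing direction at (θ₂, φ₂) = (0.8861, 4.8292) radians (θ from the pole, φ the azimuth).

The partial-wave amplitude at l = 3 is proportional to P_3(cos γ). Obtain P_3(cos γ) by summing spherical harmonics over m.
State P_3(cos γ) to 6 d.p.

Summing Y*_{l m}(θ₁,φ₁)·Y_{l m}(θ₂,φ₂) over m ∈ [−3, 3]; prefactor 4π/(2·3+1) = 1.795196:
  m=-3: 0.21007 + 0.35577j × -0.06657 - 0.18213j = 0.05081 - 0.06195j  (running Σ = 0.05081 - 0.06195j)
  m=-2: 0.07673 - 0.02850j × -0.37728 + 0.08978j = -0.02639 + 0.01764j  (running Σ = 0.02442 - 0.04431j)
  m=-1: 0.05512 + 0.30675j × 0.02917 + 0.24861j = -0.07465 + 0.02265j  (running Σ = -0.05023 - 0.02165j)
  m=0: 0.08927 + 0.00000j × -0.23604 + 0.00000j = -0.02107 + 0.00000j  (running Σ = -0.07130 - 0.02165j)
  m=1: -0.05512 + 0.30675j × -0.02917 + 0.24861j = -0.07465 - 0.02265j  (running Σ = -0.14595 - 0.04431j)
  m=2: 0.07673 + 0.02850j × -0.37728 - 0.08978j = -0.02639 - 0.01764j  (running Σ = -0.17234 - 0.06195j)
  m=3: -0.21007 + 0.35577j × 0.06657 - 0.18213j = 0.05081 + 0.06195j  (running Σ = -0.12153 + 0.00000j)
Total Σ_m = -0.12153 + 0.00000j. Multiply by 1.795196: -0.21817 + 0.00000j. P_3(cos γ) = -0.218171

-0.218171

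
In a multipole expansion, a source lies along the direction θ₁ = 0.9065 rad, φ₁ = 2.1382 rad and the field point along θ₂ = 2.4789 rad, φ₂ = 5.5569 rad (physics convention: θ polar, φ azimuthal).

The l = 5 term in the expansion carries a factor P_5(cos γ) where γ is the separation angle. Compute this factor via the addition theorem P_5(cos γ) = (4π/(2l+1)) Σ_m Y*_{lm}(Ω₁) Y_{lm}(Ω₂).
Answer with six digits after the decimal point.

-0.392863

Summing Y*_{l m}(θ₁,φ₁)·Y_{l m}(θ₂,φ₂) over m ∈ [−5, 5]; prefactor 4π/(2·5+1) = 1.142397:
  [-5]  conj(Y_{5,-5})(Ω₁) = -0.042115-0.133974i ; Y_{5,-5}(Ω₂) = -0.036103-0.019249i ; Δ = -0.001058+0.005648i
  [-4]  conj(Y_{5,-4})(Ω₁) = -0.223704+0.266229i ; Y_{5,-4}(Ω₂) = +0.161169-0.038835i ; Δ = -0.025715+0.051596i
  [-3]  conj(Y_{5,-3})(Ω₁) = +0.405221+0.053561i ; Y_{5,-3}(Ω₂) = -0.211404+0.303727i ; Δ = -0.101933+0.111753i
  [-2]  conj(Y_{5,-2})(Ω₁) = -0.038359-0.082336i ; Y_{5,-2}(Ω₂) = -0.051564-0.434115i ; Δ = -0.033765+0.020898i
  [-1]  conj(Y_{5,-1})(Ω₁) = +0.174487-0.273786i ; Y_{5,-1}(Ω₂) = +0.060438+0.053684i ; Δ = +0.025243-0.007180i
  [+0]  conj(Y_{5,0})(Ω₁) = -0.180579-0.000000i ; Y_{5,0}(Ω₂) = +0.384520+0.000000i ; Δ = -0.069436-0.000000i
  [+1]  conj(Y_{5,1})(Ω₁) = -0.174487-0.273786i ; Y_{5,1}(Ω₂) = -0.060438+0.053684i ; Δ = +0.025243+0.007180i
  [+2]  conj(Y_{5,2})(Ω₁) = -0.038359+0.082336i ; Y_{5,2}(Ω₂) = -0.051564+0.434115i ; Δ = -0.033765-0.020898i
  [+3]  conj(Y_{5,3})(Ω₁) = -0.405221+0.053561i ; Y_{5,3}(Ω₂) = +0.211404+0.303727i ; Δ = -0.101933-0.111753i
  [+4]  conj(Y_{5,4})(Ω₁) = -0.223704-0.266229i ; Y_{5,4}(Ω₂) = +0.161169+0.038835i ; Δ = -0.025715-0.051596i
  [+5]  conj(Y_{5,5})(Ω₁) = +0.042115-0.133974i ; Y_{5,5}(Ω₂) = +0.036103-0.019249i ; Δ = -0.001058-0.005648i
Accumulated sum -0.343893-0.000000i; after 4π/(2l+1) scaling, -0.392863-0.000000i ⇒ P_5 = -0.392863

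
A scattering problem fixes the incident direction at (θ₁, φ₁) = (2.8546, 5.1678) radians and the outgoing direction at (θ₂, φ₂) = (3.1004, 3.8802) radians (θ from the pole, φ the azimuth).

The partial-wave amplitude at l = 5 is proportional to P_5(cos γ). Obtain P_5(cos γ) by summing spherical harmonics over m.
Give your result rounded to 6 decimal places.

Expand P_5 via completeness: Σ_{m} conj(Y_{5,m}) at Ω₁ times Y_{5,m} at Ω₂ —
  m=-5: Y*=0.00064 + 0.00055j  Y=0.00000 - 0.00000j  product 0.00000 + 0.00000j
  m=-4: Y*=0.00224 - 0.00876j  Y=0.00000 + 0.00000j  product 0.00000 - 0.00000j
  m=-3: Y*=-0.05592 + 0.01160j  Y=0.00012 + 0.00015j  product -0.00001 - 0.00001j
  m=-2: Y*=0.14051 + 0.18105j  Y=-0.00054 + 0.00570j  product -0.00111 + 0.00070j
  m=-1: Y*=0.23492 - 0.47967j  Y=-0.07756 + 0.07062j  product 0.01565 + 0.05379j
  m=+0: Y*=-0.43939 + 0.00000j  Y=-0.92373 + 0.00000j  product 0.40588 + 0.00000j
  m=+1: Y*=-0.23492 - 0.47967j  Y=0.07756 + 0.07062j  product 0.01565 - 0.05379j
  m=+2: Y*=0.14051 - 0.18105j  Y=-0.00054 - 0.00570j  product -0.00111 - 0.00070j
  m=+3: Y*=0.05592 + 0.01160j  Y=-0.00012 + 0.00015j  product -0.00001 + 0.00001j
  m=+4: Y*=0.00224 + 0.00876j  Y=0.00000 - 0.00000j  product 0.00000 + 0.00000j
  m=+5: Y*=-0.00064 + 0.00055j  Y=-0.00000 - 0.00000j  product 0.00000 - 0.00000j
Accumulated sum 0.43496 - 0.00000j; after 4π/(2l+1) scaling, 0.49690 - 0.00000j ⇒ P_5 = 0.496896

0.496896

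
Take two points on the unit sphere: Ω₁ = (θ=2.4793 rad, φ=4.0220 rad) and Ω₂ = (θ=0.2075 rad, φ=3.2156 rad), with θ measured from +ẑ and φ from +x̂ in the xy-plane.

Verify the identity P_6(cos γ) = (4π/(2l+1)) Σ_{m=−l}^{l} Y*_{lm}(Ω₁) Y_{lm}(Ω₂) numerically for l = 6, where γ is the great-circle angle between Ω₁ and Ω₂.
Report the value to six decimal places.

Summing Y*_{l m}(θ₁,φ₁)·Y_{l m}(θ₂,φ₂) over m ∈ [−6, 6]; prefactor 4π/(2·6+1) = 0.966644:
  [-6]  conj(Y_{6,-6})(Ω₁) = (0.014096, -0.021989) ; Y_{6,-6}(Ω₂) = (0.000033, -0.000016) ; Δ = (0.000000, -0.000001)
  [-5]  conj(Y_{6,-5})(Ω₁) = (-0.035435, -0.110489) ; Y_{6,-5}(Ω₂) = (-0.000567, 0.000220) ; Δ = (0.000044, 0.000055)
  [-4]  conj(Y_{6,-4})(Ω₁) = (-0.276693, -0.110527) ; Y_{6,-4}(Ω₂) = (0.005860, -0.001787) ; Δ = (-0.001819, -0.000153)
  [-3]  conj(Y_{6,-3})(Ω₁) = (-0.402485, 0.220072) ; Y_{6,-3}(Ω₂) = (-0.040954, 0.009245) ; Δ = (0.014449, -0.012734)
  [-2]  conj(Y_{6,-2})(Ω₁) = (-0.059737, 0.310582) ; Y_{6,-2}(Ω₂) = (0.191711, -0.028585) ; Δ = (-0.002574, 0.061250)
  [-1]  conj(Y_{6,-1})(Ω₁) = (-0.113779, -0.137748) ; Y_{6,-1}(Ω₂) = (-0.540974, 0.040109) ; Δ = (0.067076, 0.069955)
  [+0]  conj(Y_{6,0})(Ω₁) = (-0.379360, -0.000000) ; Y_{6,0}(Ω₂) = (0.606006, 0.000000) ; Δ = (-0.229894, -0.000000)
  [+1]  conj(Y_{6,1})(Ω₁) = (0.113779, -0.137748) ; Y_{6,1}(Ω₂) = (0.540974, 0.040109) ; Δ = (0.067076, -0.069955)
  [+2]  conj(Y_{6,2})(Ω₁) = (-0.059737, -0.310582) ; Y_{6,2}(Ω₂) = (0.191711, 0.028585) ; Δ = (-0.002574, -0.061250)
  [+3]  conj(Y_{6,3})(Ω₁) = (0.402485, 0.220072) ; Y_{6,3}(Ω₂) = (0.040954, 0.009245) ; Δ = (0.014449, 0.012734)
  [+4]  conj(Y_{6,4})(Ω₁) = (-0.276693, 0.110527) ; Y_{6,4}(Ω₂) = (0.005860, 0.001787) ; Δ = (-0.001819, 0.000153)
  [+5]  conj(Y_{6,5})(Ω₁) = (0.035435, -0.110489) ; Y_{6,5}(Ω₂) = (0.000567, 0.000220) ; Δ = (0.000044, -0.000055)
  [+6]  conj(Y_{6,6})(Ω₁) = (0.014096, 0.021989) ; Y_{6,6}(Ω₂) = (0.000033, 0.000016) ; Δ = (0.000000, 0.000001)
Accumulated sum (-0.075542, -0.000000); after 4π/(2l+1) scaling, (-0.073022, -0.000000) ⇒ P_6 = -0.073022

-0.073022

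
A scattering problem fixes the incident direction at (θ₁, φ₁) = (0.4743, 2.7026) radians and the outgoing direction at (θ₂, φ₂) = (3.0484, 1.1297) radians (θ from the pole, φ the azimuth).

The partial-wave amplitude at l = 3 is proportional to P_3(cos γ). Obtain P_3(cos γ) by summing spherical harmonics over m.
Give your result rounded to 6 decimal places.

Summing Y*_{l m}(θ₁,φ₁)·Y_{l m}(θ₂,φ₂) over m ∈ [−3, 3]; prefactor 4π/(2·3+1) = 1.795196:
  m=-3: (-0.009981, 0.038474) × (-0.000326, 0.000082) = (0.000000, -0.000013)  (running Σ = (0.000000, -0.000013))
  m=-2: (0.121126, -0.145922) × (0.005600, 0.006804) = (0.001671, 0.000007)  (running Σ = (0.001671, -0.000006))
  m=-1: (-0.395080, 0.185510) × (0.050803, -0.107606) = (-0.000109, 0.051937)  (running Σ = (0.001562, 0.051931))
  m=0: (0.317725, -0.000000) × (-0.727026, 0.000000) = (-0.230994, 0.000000)  (running Σ = (-0.229432, 0.051931))
  m=1: (0.395080, 0.185510) × (-0.050803, -0.107606) = (-0.000109, -0.051937)  (running Σ = (-0.229542, -0.000006))
  m=2: (0.121126, 0.145922) × (0.005600, -0.006804) = (0.001671, -0.000007)  (running Σ = (-0.227871, -0.000013))
  m=3: (0.009981, 0.038474) × (0.000326, 0.000082) = (0.000000, 0.000013)  (running Σ = (-0.227870, -0.000000))
Accumulated sum (-0.227870, -0.000000); after 4π/(2l+1) scaling, (-0.409072, -0.000000) ⇒ P_3 = -0.409072

-0.409072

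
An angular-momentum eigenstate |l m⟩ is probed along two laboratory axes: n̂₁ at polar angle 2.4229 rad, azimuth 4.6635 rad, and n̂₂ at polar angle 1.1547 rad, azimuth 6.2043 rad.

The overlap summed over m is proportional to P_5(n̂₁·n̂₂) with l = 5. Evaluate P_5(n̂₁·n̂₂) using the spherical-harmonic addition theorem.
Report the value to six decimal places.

Expand P_5 via completeness: Σ_{m} conj(Y_{5,m}) at Ω₁ times Y_{5,m} at Ω₂ —
  m=-5: -0.01390 - 0.05572j × 0.27433 + 0.11419j = 0.00255 - 0.01687j  (running Σ = 0.00255 - 0.01687j)
  m=-4: -0.20363 + 0.04034j × 0.39474 + 0.12886j = -0.08558 - 0.01032j  (running Σ = -0.08303 - 0.02719j)
  m=-3: 0.05914 + 0.40033j × 0.12104 + 0.02919j = -0.00453 + 0.05018j  (running Σ = -0.08756 + 0.02300j)
  m=-2: 0.38496 - 0.03776j × -0.28859 - 0.04591j = -0.11283 - 0.00678j  (running Σ = -0.20039 + 0.01622j)
  m=-1: 0.00197 + 0.04035j × -0.21223 - 0.01678j = 0.00026 - 0.00860j  (running Σ = -0.20013 + 0.00762j)
  m=0: 0.39056 + 0.00000j × 0.24796 + 0.00000j = 0.09684 + 0.00000j  (running Σ = -0.10329 + 0.00762j)
  m=1: -0.00197 + 0.04035j × 0.21223 - 0.01678j = 0.00026 + 0.00860j  (running Σ = -0.10303 + 0.01622j)
  m=2: 0.38496 + 0.03776j × -0.28859 + 0.04591j = -0.11283 + 0.00678j  (running Σ = -0.21586 + 0.02300j)
  m=3: -0.05914 + 0.40033j × -0.12104 + 0.02919j = -0.00453 - 0.05018j  (running Σ = -0.22039 - 0.02719j)
  m=4: -0.20363 - 0.04034j × 0.39474 - 0.12886j = -0.08558 + 0.01032j  (running Σ = -0.30597 - 0.01687j)
  m=5: 0.01390 - 0.05572j × -0.27433 + 0.11419j = 0.00255 + 0.01687j  (running Σ = -0.30342 - 0.00000j)
Accumulated sum -0.30342 - 0.00000j; after 4π/(2l+1) scaling, -0.34662 - 0.00000j ⇒ P_5 = -0.346623

-0.346623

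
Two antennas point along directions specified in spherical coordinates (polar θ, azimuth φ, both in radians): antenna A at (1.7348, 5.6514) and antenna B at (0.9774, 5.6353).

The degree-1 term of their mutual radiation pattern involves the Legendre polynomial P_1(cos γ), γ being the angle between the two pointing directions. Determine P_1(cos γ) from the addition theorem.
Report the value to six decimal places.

Expand P_1 via completeness: Σ_{m} conj(Y_{1,m}) at Ω₁ times Y_{1,m} at Ω₂ —
  m=-1: Y*=0.27506 - 0.20131j  Y=0.22839 + 0.17286j  product 0.09762 + 0.00157j
  m=+0: Y*=-0.07977 + 0.00000j  Y=0.27322 + 0.00000j  product -0.02180 + 0.00000j
  m=+1: Y*=-0.27506 - 0.20131j  Y=-0.22839 + 0.17286j  product 0.09762 - 0.00157j
Total Σ_m = 0.17344 + 0.00000j. Multiply by 4.188790: 0.72652 + 0.00000j. P_1(cos γ) = 0.726519

0.726519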